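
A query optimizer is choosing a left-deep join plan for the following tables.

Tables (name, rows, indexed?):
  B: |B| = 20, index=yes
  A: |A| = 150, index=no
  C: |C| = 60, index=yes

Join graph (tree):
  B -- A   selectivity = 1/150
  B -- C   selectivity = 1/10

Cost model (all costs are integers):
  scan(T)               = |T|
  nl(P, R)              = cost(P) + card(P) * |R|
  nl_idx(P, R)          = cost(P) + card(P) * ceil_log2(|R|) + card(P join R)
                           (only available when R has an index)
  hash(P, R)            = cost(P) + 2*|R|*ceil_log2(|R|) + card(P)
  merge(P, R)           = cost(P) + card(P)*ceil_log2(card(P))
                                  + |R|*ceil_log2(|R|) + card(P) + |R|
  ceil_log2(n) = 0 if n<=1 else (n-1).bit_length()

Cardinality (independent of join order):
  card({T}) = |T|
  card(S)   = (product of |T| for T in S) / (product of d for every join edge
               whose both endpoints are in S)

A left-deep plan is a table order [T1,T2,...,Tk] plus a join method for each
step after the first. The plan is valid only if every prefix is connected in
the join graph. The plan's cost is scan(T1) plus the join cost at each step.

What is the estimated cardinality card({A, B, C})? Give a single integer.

120

Tables in S: A(150), B(20), C(60)
Edges inside S: B-A(d=150), B-C(d=10)
numerator = 150 * 20 * 60 = 180000
denominator = 150 * 10 = 1500
card(S) = 180000 / 1500 = 120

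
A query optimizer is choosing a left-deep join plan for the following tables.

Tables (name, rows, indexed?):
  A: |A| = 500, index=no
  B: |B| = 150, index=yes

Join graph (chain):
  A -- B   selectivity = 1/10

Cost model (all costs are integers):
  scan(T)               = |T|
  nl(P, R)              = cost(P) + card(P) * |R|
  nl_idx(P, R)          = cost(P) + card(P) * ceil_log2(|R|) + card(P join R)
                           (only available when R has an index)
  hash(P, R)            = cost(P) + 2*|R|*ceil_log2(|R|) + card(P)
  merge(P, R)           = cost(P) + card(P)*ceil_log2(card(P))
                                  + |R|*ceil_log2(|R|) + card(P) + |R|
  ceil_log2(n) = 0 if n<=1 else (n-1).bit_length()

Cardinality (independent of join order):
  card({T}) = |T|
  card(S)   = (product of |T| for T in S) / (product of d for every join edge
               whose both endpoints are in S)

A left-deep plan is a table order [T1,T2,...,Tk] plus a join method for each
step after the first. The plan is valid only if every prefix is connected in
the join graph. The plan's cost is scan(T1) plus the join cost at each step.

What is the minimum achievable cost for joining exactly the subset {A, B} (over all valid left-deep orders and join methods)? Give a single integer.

3400

Selinger DP over subsets of {A,B}:
  {A}: scan cost=500, card=500
  {B}: scan cost=150, card=150
  {AB}: card=7500; try (B,hash)→3400, (A,merge)→6500, (B,merge)→6850, (A,hash)→9300, (B,nl_idx)→12000, (A,nl)→75150 …(+1); best=3400 via (B,hash)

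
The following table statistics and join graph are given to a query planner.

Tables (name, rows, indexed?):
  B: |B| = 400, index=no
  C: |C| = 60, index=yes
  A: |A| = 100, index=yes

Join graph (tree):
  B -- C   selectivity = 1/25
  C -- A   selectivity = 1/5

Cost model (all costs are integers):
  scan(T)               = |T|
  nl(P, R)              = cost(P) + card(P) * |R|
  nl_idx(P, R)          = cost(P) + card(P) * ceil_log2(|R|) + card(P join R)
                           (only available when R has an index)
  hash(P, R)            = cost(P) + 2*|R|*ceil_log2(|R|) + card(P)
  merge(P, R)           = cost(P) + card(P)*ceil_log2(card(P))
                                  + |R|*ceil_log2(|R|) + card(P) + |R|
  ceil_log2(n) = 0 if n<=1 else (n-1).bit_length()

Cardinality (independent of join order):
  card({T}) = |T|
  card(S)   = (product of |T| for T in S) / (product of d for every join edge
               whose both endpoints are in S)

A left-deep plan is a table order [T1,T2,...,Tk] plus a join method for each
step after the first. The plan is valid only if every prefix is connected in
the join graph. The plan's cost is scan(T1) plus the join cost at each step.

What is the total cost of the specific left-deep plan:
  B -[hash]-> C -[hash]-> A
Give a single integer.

3880

step 1: scan B: cost=400, card=400
step 2: join C via hash
    card(P join C) = 400*60/(25) = 960
    cost = 400 + 2*60*6 + 400 = 1520
step 3: join A via hash
    card(P join A) = 960*100/(5) = 19200
    cost = 1520 + 2*100*7 + 960 = 3880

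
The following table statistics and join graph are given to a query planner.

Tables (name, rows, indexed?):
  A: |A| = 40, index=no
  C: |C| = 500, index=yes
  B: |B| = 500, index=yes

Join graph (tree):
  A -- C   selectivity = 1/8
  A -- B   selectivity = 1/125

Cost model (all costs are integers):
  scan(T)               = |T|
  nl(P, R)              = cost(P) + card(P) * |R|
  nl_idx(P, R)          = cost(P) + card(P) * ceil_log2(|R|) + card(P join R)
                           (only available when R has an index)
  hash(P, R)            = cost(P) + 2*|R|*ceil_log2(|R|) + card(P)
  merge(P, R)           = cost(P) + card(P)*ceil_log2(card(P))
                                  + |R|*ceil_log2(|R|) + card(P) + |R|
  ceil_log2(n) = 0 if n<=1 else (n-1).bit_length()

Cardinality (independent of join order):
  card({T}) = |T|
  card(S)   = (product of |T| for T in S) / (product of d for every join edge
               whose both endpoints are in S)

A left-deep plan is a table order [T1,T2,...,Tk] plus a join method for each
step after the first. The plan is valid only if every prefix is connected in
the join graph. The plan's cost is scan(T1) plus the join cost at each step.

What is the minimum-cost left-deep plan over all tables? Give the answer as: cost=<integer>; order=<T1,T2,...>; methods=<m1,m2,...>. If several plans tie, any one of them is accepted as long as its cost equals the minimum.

cost=7000; order=A,B,C; methods=nl_idx,merge

Selinger DP (subsets sized 1..n):
  {A}: scan cost=40, card=40
  {C}: scan cost=500, card=500
  {B}: scan cost=500, card=500
  {AC}: card=2500; try (A,hash)→1480, (C,nl_idx)→2900, (C,merge)→5320, (A,merge)→5780, (C,hash)→9080, (C,nl)→20040 …(+1); best=1480 via (A,hash)
  {AB}: card=160; try (B,nl_idx)→560, (A,hash)→1480, (B,merge)→5320, (A,merge)→5780, (B,hash)→9080, (B,nl)→20040 …(+1); best=560 via (B,nl_idx)
  {ABC}: card=10000; try (C,merge)→7000, (C,hash)→9720, (C,nl_idx)→12000, (B,hash)→12980, (B,nl_idx)→33980, (B,merge)→38980 …(+2); best=7000 via (C,merge)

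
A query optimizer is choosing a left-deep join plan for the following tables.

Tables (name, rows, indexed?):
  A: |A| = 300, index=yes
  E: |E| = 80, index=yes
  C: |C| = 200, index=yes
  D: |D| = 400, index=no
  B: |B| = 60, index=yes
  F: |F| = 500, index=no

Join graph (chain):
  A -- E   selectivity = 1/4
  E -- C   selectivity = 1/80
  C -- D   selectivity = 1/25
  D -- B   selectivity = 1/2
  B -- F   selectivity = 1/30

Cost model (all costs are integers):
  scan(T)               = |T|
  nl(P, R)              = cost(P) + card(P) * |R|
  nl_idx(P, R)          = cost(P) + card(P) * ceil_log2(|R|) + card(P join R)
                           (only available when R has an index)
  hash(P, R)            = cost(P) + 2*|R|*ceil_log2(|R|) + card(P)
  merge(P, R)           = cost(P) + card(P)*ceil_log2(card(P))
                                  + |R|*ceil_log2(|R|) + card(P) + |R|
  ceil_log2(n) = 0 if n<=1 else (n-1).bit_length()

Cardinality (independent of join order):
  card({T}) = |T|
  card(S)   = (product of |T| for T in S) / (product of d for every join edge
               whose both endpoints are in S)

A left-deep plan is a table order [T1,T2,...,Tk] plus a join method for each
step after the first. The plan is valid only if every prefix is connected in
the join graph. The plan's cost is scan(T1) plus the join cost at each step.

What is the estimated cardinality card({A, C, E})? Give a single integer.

Tables in S: A(300), C(200), E(80)
Edges inside S: A-E(d=4), E-C(d=80)
numerator = 300 * 200 * 80 = 4800000
denominator = 4 * 80 = 320
card(S) = 4800000 / 320 = 15000

15000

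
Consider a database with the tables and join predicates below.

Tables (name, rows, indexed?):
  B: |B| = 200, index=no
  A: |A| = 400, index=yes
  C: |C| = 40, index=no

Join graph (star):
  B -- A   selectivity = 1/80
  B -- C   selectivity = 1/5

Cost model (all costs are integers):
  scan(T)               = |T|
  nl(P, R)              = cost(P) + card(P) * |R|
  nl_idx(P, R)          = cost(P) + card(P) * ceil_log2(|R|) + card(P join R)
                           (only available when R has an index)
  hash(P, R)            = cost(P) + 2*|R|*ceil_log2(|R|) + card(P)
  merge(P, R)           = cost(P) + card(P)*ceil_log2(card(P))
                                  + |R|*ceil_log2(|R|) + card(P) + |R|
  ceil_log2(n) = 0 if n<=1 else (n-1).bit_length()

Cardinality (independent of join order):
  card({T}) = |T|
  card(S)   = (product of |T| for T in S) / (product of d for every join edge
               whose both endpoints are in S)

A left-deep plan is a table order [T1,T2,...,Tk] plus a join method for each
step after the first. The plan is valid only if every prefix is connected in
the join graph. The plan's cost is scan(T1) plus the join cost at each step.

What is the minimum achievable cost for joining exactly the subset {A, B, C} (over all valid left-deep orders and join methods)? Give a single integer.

Selinger DP over subsets of {A,B,C}:
  {B}: scan cost=200, card=200
  {A}: scan cost=400, card=400
  {C}: scan cost=40, card=40
  {AB}: card=1000; try (A,nl_idx)→3000, (B,hash)→4000, (A,merge)→6000, (B,merge)→6200, (A,hash)→7600, (A,nl)→80200 …(+1); best=3000 via (A,nl_idx)
  {BC}: card=1600; try (C,hash)→880, (B,merge)→2120, (C,merge)→2280, (B,hash)→3280, (B,nl)→8040, (C,nl)→8200; best=880 via (C,hash)
  {ABC}: card=8000; try (C,hash)→4480, (A,hash)→9680, (C,merge)→14280, (A,nl_idx)→23280, (A,merge)→24080, (C,nl)→43000 …(+1); best=4480 via (C,hash)

4480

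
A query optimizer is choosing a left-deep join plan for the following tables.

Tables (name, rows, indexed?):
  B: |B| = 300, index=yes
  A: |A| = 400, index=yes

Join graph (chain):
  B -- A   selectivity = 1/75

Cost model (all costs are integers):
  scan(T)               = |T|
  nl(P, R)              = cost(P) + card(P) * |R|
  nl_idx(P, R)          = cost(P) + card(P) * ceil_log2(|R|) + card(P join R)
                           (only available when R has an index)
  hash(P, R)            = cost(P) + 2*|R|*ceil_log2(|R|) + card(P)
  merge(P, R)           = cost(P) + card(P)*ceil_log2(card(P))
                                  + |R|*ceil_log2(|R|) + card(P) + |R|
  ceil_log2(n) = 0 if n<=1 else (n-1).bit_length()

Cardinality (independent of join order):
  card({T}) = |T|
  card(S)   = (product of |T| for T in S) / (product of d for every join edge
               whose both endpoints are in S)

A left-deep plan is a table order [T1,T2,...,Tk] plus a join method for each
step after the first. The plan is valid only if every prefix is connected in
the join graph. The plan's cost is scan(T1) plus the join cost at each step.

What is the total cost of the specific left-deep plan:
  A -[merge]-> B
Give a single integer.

step 1: scan A: cost=400, card=400
step 2: join B via merge
    card(P join B) = 400*300/(75) = 1600
    cost = 400 + 400*9 + 300*9 + 400 + 300 = 7400

7400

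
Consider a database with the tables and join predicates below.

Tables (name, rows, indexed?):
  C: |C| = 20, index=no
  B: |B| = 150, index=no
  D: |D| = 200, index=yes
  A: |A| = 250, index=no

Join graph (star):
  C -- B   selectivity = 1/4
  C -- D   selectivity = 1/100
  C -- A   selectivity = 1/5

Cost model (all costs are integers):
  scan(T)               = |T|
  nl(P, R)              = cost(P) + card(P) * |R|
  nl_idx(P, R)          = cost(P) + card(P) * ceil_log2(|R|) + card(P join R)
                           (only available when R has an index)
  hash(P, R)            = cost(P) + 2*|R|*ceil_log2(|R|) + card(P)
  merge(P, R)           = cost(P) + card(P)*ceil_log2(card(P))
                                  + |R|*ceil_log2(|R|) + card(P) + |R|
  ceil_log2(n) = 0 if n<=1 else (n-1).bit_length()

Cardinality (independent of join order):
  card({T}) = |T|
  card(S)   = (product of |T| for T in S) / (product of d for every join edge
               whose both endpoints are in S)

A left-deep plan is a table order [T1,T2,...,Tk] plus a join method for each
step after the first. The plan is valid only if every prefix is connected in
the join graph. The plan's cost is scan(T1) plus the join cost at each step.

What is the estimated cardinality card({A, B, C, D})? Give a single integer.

Tables in S: A(250), B(150), C(20), D(200)
Edges inside S: C-B(d=4), C-D(d=100), C-A(d=5)
numerator = 250 * 150 * 20 * 200 = 150000000
denominator = 4 * 100 * 5 = 2000
card(S) = 150000000 / 2000 = 75000

75000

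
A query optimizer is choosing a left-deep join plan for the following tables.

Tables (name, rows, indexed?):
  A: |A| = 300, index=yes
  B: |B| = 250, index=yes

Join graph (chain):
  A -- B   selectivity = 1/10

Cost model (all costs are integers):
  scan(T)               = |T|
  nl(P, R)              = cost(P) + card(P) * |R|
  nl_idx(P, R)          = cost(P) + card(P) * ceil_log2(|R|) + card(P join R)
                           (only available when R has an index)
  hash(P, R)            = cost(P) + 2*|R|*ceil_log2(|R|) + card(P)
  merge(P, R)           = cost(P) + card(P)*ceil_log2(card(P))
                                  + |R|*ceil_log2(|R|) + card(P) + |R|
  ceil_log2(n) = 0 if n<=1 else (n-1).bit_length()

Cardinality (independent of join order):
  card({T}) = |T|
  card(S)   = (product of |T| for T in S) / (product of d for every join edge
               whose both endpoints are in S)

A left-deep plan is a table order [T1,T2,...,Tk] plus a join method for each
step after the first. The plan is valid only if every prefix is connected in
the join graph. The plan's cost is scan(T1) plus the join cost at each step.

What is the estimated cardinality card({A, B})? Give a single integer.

Tables in S: A(300), B(250)
Edges inside S: A-B(d=10)
numerator = 300 * 250 = 75000
denominator = 10 = 10
card(S) = 75000 / 10 = 7500

7500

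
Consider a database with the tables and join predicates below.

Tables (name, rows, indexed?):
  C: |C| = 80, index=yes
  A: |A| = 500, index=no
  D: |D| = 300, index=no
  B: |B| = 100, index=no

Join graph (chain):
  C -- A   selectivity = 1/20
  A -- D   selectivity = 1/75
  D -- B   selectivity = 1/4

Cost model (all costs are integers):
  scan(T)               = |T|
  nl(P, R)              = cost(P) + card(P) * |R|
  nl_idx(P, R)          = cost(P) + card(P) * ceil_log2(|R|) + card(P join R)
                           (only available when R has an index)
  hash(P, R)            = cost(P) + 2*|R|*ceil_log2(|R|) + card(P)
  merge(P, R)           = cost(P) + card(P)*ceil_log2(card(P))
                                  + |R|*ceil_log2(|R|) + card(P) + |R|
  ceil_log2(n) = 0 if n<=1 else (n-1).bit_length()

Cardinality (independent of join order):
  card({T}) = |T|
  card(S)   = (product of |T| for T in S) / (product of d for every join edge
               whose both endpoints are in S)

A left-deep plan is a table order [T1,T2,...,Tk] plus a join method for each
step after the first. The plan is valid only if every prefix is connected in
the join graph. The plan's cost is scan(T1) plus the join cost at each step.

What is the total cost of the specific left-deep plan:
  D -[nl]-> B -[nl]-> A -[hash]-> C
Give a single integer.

3831420

step 1: scan D: cost=300, card=300
step 2: join B via nl
    card(P join B) = 300*100/(4) = 7500
    cost = 300 + 300*100 = 30300
step 3: join A via nl
    card(P join A) = 7500*500/(75) = 50000
    cost = 30300 + 7500*500 = 3780300
step 4: join C via hash
    card(P join C) = 50000*80/(20) = 200000
    cost = 3780300 + 2*80*7 + 50000 = 3831420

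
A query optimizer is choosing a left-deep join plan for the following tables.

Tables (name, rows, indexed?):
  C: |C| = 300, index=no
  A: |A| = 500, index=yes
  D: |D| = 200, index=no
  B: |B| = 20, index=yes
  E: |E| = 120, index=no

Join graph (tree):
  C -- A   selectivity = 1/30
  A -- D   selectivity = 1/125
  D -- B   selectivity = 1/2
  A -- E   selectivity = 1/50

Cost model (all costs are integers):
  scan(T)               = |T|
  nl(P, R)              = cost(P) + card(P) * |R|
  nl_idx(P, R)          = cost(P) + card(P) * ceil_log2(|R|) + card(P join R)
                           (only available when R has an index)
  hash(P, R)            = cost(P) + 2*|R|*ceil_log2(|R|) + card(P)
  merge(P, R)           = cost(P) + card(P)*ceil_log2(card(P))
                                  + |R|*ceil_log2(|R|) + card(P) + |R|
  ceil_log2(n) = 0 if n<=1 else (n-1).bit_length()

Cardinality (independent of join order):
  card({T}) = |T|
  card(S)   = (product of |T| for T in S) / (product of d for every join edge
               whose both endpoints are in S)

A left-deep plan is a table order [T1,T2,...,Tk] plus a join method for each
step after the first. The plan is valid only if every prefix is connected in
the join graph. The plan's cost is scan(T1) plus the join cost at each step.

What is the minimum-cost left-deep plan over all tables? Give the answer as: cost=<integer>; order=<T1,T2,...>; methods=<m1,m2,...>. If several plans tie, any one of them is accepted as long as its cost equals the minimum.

cost=32000; order=D,A,E,B,C; methods=nl_idx,hash,hash,hash

Selinger DP (subsets sized 1..n):
  {C}: scan cost=300, card=300
  {A}: scan cost=500, card=500
  {D}: scan cost=200, card=200
  {B}: scan cost=20, card=20
  {E}: scan cost=120, card=120
  {AC}: card=5000; try (C,hash)→6400, (A,nl_idx)→8000, (A,merge)→8300, (C,merge)→8500, (A,hash)→9600, (A,nl)→150300 …(+1); best=6400 via (C,hash)
  {AD}: card=800; try (A,nl_idx)→2800, (D,hash)→4200, (A,merge)→7000, (D,merge)→7300, (A,hash)→9400, (A,nl)→100200 …(+1); best=2800 via (A,nl_idx)
  {AE}: card=1200; try (A,nl_idx)→2400, (E,hash)→2680, (A,merge)→6080, (E,merge)→6460, (A,hash)→9240, (A,nl)→60120 …(+1); best=2400 via (A,nl_idx)
  {BD}: card=2000; try (B,hash)→600, (D,merge)→1940, (B,merge)→2120, (B,nl_idx)→3200, (D,hash)→3240, (D,nl)→4020 …(+1); best=600 via (B,hash)
  {ACD}: card=8000; try (C,hash)→9000, (D,hash)→14600, (C,merge)→14600, (D,merge)→78200, (C,nl)→242800, (D,nl)→1006400; best=9000 via (C,hash)
  {ACE}: card=12000; try (C,hash)→9000, (E,hash)→13080, (C,merge)→19800, (E,merge)→77360, (C,nl)→362400, (E,nl)→606400; best=9000 via (C,hash)
  {ABD}: card=8000; try (B,hash)→3800, (A,hash)→11600, (B,merge)→11720, (B,nl_idx)→14800, (B,nl)→18800, (A,nl_idx)→26600 …(+2); best=3800 via (B,hash)
  {ADE}: card=1920; try (E,hash)→5280, (D,hash)→6800, (E,merge)→12560, (D,merge)→18600, (E,nl)→98800, (D,nl)→242400; best=5280 via (E,hash)
  {ABCD}: card=80000; try (C,hash)→17200, (B,hash)→17200, (C,merge)→118800, (B,merge)→121120, (B,nl_idx)→129000, (B,nl)→169000 …(+1); best=17200 via (C,hash)
  {ACDE}: card=19200; try (C,hash)→12600, (E,hash)→18680, (D,hash)→24200, (C,merge)→31320, (E,merge)→121960, (D,merge)→190800 …(+3); best=12600 via (C,hash)
  {ABDE}: card=19200; try (B,hash)→7400, (E,hash)→13480, (B,merge)→28440, (B,nl_idx)→34080, (B,nl)→43680, (E,merge)→116760 …(+1); best=7400 via (B,hash)
  {ABCDE}: card=192000; try (C,hash)→32000, (B,hash)→32000, (E,hash)→98880, (B,nl_idx)→300600, (C,merge)→317600, (B,merge)→319920 …(+4); best=32000 via (C,hash)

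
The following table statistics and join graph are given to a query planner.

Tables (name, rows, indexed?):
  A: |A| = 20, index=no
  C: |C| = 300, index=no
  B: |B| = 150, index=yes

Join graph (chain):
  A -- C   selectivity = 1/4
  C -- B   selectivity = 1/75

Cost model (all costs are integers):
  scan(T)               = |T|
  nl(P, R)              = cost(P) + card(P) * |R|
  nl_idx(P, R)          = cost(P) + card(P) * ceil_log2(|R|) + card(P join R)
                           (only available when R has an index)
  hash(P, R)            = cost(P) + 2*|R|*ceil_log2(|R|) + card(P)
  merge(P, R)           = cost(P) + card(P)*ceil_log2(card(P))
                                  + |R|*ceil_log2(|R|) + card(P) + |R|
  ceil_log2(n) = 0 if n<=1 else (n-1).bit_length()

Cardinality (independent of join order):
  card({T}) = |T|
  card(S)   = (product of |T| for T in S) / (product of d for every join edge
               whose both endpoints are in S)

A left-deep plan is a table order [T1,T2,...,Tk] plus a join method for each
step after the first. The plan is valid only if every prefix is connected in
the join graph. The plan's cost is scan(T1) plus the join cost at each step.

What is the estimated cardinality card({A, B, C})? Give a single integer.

3000

Tables in S: A(20), B(150), C(300)
Edges inside S: A-C(d=4), C-B(d=75)
numerator = 20 * 150 * 300 = 900000
denominator = 4 * 75 = 300
card(S) = 900000 / 300 = 3000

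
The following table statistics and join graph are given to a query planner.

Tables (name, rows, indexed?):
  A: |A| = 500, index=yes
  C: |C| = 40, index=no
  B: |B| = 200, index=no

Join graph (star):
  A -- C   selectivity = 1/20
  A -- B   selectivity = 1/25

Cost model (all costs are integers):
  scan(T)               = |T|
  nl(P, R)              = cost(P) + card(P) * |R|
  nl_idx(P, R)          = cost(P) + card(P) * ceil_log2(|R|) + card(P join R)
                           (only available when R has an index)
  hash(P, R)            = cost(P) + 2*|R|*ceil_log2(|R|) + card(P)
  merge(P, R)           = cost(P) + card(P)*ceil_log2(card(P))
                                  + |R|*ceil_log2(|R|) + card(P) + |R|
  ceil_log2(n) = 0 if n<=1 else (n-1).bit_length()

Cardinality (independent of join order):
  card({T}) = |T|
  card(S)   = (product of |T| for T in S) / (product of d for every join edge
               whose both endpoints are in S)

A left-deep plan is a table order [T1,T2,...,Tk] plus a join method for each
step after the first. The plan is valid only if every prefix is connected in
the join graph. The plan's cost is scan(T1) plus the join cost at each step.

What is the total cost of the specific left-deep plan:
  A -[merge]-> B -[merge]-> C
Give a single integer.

59580

step 1: scan A: cost=500, card=500
step 2: join B via merge
    card(P join B) = 500*200/(25) = 4000
    cost = 500 + 500*9 + 200*8 + 500 + 200 = 7300
step 3: join C via merge
    card(P join C) = 4000*40/(20) = 8000
    cost = 7300 + 4000*12 + 40*6 + 4000 + 40 = 59580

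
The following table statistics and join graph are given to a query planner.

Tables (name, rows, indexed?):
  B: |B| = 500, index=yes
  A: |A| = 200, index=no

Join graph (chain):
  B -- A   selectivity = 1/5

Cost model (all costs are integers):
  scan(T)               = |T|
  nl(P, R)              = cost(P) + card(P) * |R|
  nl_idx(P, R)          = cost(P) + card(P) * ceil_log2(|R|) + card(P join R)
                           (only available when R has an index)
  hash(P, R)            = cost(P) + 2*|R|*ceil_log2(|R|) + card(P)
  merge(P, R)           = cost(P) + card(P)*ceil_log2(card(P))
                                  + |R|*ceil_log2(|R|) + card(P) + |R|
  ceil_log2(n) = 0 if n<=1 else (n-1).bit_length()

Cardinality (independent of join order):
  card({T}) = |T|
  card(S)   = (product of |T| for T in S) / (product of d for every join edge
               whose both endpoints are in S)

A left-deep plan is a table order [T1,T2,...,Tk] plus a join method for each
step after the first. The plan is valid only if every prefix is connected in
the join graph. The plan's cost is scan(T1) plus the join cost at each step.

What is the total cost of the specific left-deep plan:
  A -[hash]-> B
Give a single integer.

9400

step 1: scan A: cost=200, card=200
step 2: join B via hash
    card(P join B) = 200*500/(5) = 20000
    cost = 200 + 2*500*9 + 200 = 9400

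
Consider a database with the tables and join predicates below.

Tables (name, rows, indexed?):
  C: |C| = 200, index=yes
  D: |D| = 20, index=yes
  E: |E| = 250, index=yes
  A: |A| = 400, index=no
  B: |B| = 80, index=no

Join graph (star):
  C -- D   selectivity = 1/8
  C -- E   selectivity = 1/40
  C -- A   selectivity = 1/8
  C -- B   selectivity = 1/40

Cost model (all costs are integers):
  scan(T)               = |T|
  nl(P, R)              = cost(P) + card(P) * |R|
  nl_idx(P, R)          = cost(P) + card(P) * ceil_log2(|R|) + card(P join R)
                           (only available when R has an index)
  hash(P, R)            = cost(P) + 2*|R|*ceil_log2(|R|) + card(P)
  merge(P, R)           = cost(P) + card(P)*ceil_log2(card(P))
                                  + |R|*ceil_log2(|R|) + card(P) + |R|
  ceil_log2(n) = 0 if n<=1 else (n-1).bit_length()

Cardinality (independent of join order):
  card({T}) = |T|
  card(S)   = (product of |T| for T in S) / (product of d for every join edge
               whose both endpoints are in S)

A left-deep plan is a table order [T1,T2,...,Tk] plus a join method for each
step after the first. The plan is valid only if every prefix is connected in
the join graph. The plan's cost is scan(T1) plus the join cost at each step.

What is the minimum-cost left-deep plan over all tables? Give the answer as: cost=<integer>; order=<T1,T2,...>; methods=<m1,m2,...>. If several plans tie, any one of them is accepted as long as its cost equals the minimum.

Selinger DP (subsets sized 1..n):
  {C}: scan cost=200, card=200
  {D}: scan cost=20, card=20
  {E}: scan cost=250, card=250
  {A}: scan cost=400, card=400
  {B}: scan cost=80, card=80
  {CD}: card=500; try (D,hash)→600, (C,nl_idx)→680, (D,nl_idx)→1700, (C,merge)→1940, (D,merge)→2120, (C,hash)→3240 …(+2); best=600 via (D,hash)
  {CE}: card=1250; try (E,nl_idx)→3050, (C,nl_idx)→3500, (C,hash)→3700, (E,merge)→4250, (C,merge)→4300, (E,hash)→4400 …(+2); best=3050 via (E,nl_idx)
  {AC}: card=10000; try (C,hash)→4000, (A,merge)→6000, (C,merge)→6200, (A,hash)→7600, (C,nl_idx)→13600, (A,nl)→80200 …(+1); best=4000 via (C,hash)
  {BC}: card=400; try (C,nl_idx)→1120, (B,hash)→1520, (C,merge)→2520, (B,merge)→2640, (C,hash)→3360, (C,nl)→16080 …(+1); best=1120 via (C,nl_idx)
  {CDE}: card=3125; try (D,hash)→4500, (E,hash)→5100, (E,nl_idx)→7725, (E,merge)→7850, (D,nl_idx)→12425, (D,merge)→18170 …(+2); best=4500 via (D,hash)
  {ACD}: card=25000; try (A,hash)→8300, (A,merge)→9600, (D,hash)→14200, (D,nl_idx)→79000, (D,merge)→154120, (A,nl)→200600 …(+1); best=8300 via (A,hash)
  {BCD}: card=1000; try (D,hash)→1720, (B,hash)→2220, (D,nl_idx)→4120, (D,merge)→5240, (B,merge)→6240, (D,nl)→9120 …(+1); best=1720 via (D,hash)
  {ACE}: card=62500; try (A,hash)→11500, (E,hash)→18000, (A,merge)→22050, (E,nl_idx)→146500, (E,merge)→156250, (A,nl)→503050 …(+1); best=11500 via (A,hash)
  {BCE}: card=2500; try (B,hash)→5420, (E,hash)→5520, (E,nl_idx)→6820, (E,merge)→7370, (B,merge)→18690, (E,nl)→101120 …(+1); best=5420 via (B,hash)
  {ABC}: card=20000; try (A,hash)→8720, (A,merge)→9120, (B,hash)→15120, (B,merge)→154640, (A,nl)→161120, (B,nl)→804000; best=8720 via (A,hash)
  {ACDE}: card=156250; try (A,hash)→14825, (E,hash)→37300, (A,merge)→49125, (D,hash)→74200, (E,nl_idx)→364550, (E,merge)→410550 …(+5); best=14825 via (A,hash)
  {BCDE}: card=6250; try (E,hash)→6720, (D,hash)→8120, (B,hash)→8745, (E,merge)→14970, (E,nl_idx)→15970, (D,nl_idx)→24170 …(+5); best=6720 via (E,hash)
  {ABCD}: card=50000; try (A,hash)→9920, (A,merge)→16720, (D,hash)→28920, (B,hash)→34420, (D,nl_idx)→158720, (D,merge)→328840 …(+4); best=9920 via (A,hash)
  {ABCE}: card=125000; try (A,hash)→15120, (E,hash)→32720, (A,merge)→41920, (B,hash)→75120, (E,nl_idx)→293720, (E,merge)→330970 …(+4); best=15120 via (A,hash)
  {ABCDE}: card=312500; try (A,hash)→20170, (E,hash)→63920, (A,merge)→98220, (D,hash)→140320, (B,hash)→172195, (E,nl_idx)→722420 …(+8); best=20170 via (A,hash)

cost=20170; order=B,C,D,E,A; methods=nl_idx,hash,hash,hash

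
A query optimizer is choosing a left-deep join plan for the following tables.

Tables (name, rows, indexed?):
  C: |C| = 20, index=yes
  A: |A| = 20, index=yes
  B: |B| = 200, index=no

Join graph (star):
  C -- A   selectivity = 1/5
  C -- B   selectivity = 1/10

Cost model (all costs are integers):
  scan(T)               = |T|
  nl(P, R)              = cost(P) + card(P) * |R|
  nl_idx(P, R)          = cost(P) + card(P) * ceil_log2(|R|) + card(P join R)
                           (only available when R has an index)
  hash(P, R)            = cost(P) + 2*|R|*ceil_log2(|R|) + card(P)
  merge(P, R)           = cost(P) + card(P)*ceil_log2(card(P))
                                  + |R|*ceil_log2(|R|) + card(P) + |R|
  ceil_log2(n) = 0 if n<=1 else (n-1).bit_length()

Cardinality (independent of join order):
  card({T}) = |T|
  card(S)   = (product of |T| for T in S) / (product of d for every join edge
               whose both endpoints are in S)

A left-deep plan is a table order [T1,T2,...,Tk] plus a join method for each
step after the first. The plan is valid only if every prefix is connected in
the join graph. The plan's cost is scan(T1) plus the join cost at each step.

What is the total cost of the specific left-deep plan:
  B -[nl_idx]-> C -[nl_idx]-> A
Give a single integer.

5200

step 1: scan B: cost=200, card=200
step 2: join C via nl_idx
    card(P join C) = 200*20/(10) = 400
    cost = 200 + 200*5 + 400 = 1600
step 3: join A via nl_idx
    card(P join A) = 400*20/(5) = 1600
    cost = 1600 + 400*5 + 1600 = 5200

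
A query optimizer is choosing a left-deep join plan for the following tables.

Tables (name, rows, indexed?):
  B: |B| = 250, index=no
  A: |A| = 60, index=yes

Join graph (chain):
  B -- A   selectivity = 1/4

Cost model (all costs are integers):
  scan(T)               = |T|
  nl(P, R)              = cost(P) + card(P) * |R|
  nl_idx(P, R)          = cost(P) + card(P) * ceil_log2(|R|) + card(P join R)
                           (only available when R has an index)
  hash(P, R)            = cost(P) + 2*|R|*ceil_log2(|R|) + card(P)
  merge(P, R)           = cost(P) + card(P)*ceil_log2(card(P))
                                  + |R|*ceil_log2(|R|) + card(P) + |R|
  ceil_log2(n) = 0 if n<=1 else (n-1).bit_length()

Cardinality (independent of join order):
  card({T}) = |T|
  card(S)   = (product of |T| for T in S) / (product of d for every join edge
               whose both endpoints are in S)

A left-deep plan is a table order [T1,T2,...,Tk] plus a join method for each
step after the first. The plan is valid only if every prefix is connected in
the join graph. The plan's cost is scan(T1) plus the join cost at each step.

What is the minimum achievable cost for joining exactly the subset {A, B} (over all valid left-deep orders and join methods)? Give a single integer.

1220

Selinger DP over subsets of {A,B}:
  {B}: scan cost=250, card=250
  {A}: scan cost=60, card=60
  {AB}: card=3750; try (A,hash)→1220, (B,merge)→2730, (A,merge)→2920, (B,hash)→4120, (A,nl_idx)→5500, (B,nl)→15060 …(+1); best=1220 via (A,hash)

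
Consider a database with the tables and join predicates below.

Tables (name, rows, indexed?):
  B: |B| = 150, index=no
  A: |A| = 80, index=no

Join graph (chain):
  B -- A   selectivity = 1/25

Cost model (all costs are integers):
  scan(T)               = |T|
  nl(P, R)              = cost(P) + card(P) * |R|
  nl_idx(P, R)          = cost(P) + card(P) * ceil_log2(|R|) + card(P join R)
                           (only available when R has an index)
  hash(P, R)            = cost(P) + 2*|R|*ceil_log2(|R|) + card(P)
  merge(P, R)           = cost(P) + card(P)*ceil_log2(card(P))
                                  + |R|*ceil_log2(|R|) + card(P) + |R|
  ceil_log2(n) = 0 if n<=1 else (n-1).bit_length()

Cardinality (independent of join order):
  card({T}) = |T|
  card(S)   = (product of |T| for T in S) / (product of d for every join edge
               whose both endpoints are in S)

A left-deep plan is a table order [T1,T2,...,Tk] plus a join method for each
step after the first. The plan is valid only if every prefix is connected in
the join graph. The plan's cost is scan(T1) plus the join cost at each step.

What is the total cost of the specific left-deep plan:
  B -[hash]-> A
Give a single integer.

step 1: scan B: cost=150, card=150
step 2: join A via hash
    card(P join A) = 150*80/(25) = 480
    cost = 150 + 2*80*7 + 150 = 1420

1420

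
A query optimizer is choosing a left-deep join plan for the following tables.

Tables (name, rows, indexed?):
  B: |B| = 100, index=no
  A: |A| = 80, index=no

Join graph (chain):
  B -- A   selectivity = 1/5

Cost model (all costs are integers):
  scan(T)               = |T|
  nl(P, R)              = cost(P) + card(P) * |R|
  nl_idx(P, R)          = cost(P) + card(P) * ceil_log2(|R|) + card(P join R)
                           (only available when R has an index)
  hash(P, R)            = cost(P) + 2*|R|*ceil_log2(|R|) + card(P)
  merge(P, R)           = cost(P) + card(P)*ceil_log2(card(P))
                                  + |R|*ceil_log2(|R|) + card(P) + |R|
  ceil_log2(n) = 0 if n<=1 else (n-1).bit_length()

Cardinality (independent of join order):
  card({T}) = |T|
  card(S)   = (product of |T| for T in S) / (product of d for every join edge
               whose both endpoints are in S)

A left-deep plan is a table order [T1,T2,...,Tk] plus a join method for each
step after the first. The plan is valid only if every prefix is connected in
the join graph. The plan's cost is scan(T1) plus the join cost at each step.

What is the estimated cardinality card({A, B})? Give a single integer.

Tables in S: A(80), B(100)
Edges inside S: B-A(d=5)
numerator = 80 * 100 = 8000
denominator = 5 = 5
card(S) = 8000 / 5 = 1600

1600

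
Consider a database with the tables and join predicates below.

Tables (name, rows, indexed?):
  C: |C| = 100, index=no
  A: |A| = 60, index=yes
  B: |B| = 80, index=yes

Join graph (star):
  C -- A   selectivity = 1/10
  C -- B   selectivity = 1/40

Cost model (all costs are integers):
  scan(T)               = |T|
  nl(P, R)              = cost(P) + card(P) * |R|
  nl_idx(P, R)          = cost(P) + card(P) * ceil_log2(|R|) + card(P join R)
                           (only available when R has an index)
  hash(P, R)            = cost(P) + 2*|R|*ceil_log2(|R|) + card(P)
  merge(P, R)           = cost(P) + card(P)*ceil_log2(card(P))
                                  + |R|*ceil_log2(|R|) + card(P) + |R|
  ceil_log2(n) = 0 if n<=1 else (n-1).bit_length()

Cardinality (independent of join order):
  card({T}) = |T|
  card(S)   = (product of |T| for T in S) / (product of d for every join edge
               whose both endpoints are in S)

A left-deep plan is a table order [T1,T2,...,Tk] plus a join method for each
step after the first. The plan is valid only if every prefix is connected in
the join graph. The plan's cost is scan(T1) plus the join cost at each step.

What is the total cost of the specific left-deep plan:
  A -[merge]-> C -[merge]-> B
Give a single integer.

8520

step 1: scan A: cost=60, card=60
step 2: join C via merge
    card(P join C) = 60*100/(10) = 600
    cost = 60 + 60*6 + 100*7 + 60 + 100 = 1280
step 3: join B via merge
    card(P join B) = 600*80/(40) = 1200
    cost = 1280 + 600*10 + 80*7 + 600 + 80 = 8520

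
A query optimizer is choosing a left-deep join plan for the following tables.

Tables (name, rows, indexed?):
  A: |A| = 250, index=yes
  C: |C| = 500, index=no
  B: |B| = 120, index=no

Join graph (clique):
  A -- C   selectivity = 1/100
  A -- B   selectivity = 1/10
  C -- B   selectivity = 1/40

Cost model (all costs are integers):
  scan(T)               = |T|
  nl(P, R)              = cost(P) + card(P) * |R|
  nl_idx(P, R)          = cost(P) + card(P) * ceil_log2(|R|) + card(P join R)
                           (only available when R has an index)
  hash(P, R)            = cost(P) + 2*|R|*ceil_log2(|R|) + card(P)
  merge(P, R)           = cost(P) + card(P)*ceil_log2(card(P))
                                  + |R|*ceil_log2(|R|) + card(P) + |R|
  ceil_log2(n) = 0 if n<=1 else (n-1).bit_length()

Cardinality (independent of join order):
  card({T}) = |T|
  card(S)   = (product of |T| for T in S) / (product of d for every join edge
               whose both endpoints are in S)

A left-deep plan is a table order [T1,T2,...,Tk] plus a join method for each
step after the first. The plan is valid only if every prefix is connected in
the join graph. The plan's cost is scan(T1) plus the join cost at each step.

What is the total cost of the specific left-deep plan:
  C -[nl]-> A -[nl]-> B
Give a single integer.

step 1: scan C: cost=500, card=500
step 2: join A via nl
    card(P join A) = 500*250/(100) = 1250
    cost = 500 + 500*250 = 125500
step 3: join B via nl
    card(P join B) = 1250*120/(10*40) = 375
    cost = 125500 + 1250*120 = 275500

275500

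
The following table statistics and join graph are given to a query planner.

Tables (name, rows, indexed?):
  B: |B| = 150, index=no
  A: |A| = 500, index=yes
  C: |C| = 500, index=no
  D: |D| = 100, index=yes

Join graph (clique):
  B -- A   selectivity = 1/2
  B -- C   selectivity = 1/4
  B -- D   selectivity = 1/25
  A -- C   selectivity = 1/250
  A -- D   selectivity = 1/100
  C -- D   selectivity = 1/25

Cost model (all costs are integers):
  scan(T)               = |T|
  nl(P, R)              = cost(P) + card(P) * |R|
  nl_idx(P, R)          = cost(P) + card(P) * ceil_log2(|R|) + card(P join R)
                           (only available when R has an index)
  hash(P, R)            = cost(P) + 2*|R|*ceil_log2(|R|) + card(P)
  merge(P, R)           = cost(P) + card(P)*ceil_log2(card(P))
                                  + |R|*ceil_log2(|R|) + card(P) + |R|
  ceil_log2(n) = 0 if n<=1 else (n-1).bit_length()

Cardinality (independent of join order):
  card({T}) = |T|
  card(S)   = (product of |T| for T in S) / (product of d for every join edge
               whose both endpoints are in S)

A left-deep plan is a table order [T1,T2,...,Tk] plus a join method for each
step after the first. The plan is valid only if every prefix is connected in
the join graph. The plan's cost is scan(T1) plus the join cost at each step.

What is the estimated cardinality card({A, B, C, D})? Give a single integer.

30

Tables in S: A(500), B(150), C(500), D(100)
Edges inside S: B-A(d=2), B-C(d=4), B-D(d=25), A-C(d=250), A-D(d=100), C-D(d=25)
numerator = 500 * 150 * 500 * 100 = 3750000000
denominator = 2 * 4 * 25 * 250 * 100 * 25 = 125000000
card(S) = 3750000000 / 125000000 = 30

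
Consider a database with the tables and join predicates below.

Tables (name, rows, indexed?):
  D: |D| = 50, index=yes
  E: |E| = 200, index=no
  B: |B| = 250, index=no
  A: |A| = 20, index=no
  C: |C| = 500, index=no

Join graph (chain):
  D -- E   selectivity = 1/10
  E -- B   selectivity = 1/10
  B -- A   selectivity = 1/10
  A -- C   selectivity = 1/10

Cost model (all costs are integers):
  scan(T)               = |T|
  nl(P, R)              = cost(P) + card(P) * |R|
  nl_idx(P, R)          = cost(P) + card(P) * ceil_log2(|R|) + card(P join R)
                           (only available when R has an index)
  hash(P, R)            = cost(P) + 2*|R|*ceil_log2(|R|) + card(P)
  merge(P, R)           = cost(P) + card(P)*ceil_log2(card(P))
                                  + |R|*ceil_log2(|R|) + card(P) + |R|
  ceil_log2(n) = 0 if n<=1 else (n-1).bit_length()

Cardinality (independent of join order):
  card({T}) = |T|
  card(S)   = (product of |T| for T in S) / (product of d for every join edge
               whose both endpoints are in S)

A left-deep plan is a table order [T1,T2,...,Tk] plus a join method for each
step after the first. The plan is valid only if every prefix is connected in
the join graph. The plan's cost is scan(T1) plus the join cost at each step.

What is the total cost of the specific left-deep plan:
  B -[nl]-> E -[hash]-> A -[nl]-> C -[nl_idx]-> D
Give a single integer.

step 1: scan B: cost=250, card=250
step 2: join E via nl
    card(P join E) = 250*200/(10) = 5000
    cost = 250 + 250*200 = 50250
step 3: join A via hash
    card(P join A) = 5000*20/(10) = 10000
    cost = 50250 + 2*20*5 + 5000 = 55450
step 4: join C via nl
    card(P join C) = 10000*500/(10) = 500000
    cost = 55450 + 10000*500 = 5055450
step 5: join D via nl_idx
    card(P join D) = 500000*50/(10) = 2500000
    cost = 5055450 + 500000*6 + 2500000 = 10555450

10555450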